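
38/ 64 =19/32 = 0.59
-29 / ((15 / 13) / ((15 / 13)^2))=-435/13 = -33.46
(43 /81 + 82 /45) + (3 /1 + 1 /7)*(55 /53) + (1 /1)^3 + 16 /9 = 1260988/150255 = 8.39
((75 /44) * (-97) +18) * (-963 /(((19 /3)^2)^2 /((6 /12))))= 505693449/11468248 = 44.10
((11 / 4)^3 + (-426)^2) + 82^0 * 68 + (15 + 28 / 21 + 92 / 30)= 58106943/320 = 181584.20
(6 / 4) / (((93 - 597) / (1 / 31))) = -1/10416 = 0.00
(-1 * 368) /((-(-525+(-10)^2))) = -368/425 = -0.87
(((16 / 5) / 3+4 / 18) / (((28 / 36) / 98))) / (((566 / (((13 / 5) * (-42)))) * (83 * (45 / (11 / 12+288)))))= -64045891/26425125 = -2.42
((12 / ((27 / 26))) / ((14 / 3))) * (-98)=-728/3 = -242.67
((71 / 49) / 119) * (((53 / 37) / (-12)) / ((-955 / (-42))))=-3763/58868110 = 0.00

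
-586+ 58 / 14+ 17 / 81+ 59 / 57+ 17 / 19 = -6245296/10773 = -579.72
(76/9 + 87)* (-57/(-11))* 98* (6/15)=3198916/165 = 19387.37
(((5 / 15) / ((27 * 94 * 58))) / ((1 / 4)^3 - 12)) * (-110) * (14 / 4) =6160/84679101 = 0.00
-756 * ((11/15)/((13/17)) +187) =-9236304/65 = -142096.98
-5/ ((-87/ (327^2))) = 178215/29 = 6145.34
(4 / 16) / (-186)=-1/744 = 0.00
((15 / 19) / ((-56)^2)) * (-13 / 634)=-195/37776256 = 0.00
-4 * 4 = -16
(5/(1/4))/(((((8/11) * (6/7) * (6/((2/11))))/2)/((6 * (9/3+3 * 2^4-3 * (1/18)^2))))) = 192745/324 = 594.89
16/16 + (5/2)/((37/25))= 199/74 = 2.69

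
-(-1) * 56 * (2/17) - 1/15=1663/255 = 6.52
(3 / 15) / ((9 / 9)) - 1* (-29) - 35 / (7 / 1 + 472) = 69759/2395 = 29.13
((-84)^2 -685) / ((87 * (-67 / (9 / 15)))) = -6371/9715 = -0.66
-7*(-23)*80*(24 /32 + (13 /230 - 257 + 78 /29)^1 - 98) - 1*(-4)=-131293592/29 = -4527365.24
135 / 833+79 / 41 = 71342/34153 = 2.09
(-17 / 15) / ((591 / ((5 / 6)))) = -17/10638 = 0.00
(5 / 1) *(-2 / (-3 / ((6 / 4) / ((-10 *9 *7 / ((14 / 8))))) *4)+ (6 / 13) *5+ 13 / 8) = 73607/3744 = 19.66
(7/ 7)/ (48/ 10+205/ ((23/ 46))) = 5/2074 = 0.00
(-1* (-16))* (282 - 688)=-6496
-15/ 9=-5/3 = -1.67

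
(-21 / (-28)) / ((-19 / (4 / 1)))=-3/19 = -0.16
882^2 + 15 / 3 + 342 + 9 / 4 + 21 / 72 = 18678565/24 = 778273.54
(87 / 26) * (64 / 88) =348/143 = 2.43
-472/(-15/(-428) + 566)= -202016/242263 = -0.83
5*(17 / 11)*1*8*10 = 6800/11 = 618.18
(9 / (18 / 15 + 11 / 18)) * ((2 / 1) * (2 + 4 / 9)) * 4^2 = 63360/163 = 388.71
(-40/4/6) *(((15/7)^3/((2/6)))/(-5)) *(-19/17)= -64125/5831 = -11.00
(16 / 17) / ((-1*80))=-1/85 = -0.01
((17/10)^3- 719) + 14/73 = -52114351/73000 = -713.90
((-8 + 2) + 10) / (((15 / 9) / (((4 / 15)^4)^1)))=1024/84375 = 0.01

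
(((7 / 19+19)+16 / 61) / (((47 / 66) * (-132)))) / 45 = -1264/272365 = 0.00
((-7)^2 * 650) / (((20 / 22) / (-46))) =-1611610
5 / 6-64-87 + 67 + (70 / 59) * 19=-21461/354 = -60.62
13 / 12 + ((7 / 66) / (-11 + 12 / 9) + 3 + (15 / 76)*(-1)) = 70459/18183 = 3.87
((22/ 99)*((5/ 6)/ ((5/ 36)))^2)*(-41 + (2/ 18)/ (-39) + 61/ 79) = -8924456/27729 = -321.85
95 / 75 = 19/15 = 1.27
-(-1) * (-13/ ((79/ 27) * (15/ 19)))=-2223/395 = -5.63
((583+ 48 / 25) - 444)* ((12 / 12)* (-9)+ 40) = 109213/25 = 4368.52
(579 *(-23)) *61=-812337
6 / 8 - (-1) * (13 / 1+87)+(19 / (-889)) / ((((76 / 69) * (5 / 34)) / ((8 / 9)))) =100.63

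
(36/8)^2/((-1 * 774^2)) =-1/29584 = 0.00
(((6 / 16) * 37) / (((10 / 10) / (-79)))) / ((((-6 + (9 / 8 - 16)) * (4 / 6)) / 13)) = 1023.93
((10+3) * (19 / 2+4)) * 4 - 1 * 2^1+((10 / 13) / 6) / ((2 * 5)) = 54601/78 = 700.01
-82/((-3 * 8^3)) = 0.05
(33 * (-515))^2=288830025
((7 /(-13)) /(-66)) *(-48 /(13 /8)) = -448/1859 = -0.24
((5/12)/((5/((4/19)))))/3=1/171 = 0.01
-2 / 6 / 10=-1/30 = -0.03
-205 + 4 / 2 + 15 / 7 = -1406/7 = -200.86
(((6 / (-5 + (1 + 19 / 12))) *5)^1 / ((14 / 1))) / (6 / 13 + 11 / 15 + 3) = -17550/83027 = -0.21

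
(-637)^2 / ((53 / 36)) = 14607684/53 = 275616.68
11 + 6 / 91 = 1007/91 = 11.07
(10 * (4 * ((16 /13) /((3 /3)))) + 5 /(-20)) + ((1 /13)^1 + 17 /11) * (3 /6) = 49.79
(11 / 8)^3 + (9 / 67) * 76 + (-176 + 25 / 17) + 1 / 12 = -282785477/1749504 = -161.64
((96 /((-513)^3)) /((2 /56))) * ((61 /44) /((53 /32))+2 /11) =-1792/88337061 = 0.00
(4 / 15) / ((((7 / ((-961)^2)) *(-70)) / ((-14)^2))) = -7388168/75 = -98508.91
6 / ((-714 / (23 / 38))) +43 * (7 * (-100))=-136112223/4522 = -30100.01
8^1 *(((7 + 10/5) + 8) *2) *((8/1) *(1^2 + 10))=23936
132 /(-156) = -11/13 = -0.85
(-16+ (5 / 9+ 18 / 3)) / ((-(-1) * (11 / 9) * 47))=-85/517 = -0.16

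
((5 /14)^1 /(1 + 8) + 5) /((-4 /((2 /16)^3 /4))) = -635/1032192 = 0.00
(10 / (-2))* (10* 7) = -350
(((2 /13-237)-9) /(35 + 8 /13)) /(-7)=3196/3241 = 0.99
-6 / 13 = -0.46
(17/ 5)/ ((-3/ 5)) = -17/3 = -5.67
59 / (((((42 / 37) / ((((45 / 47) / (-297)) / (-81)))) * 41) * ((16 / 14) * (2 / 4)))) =10915/123620904 = 0.00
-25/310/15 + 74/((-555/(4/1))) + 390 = 389.46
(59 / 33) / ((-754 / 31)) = -1829/24882 = -0.07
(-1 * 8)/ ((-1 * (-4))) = -2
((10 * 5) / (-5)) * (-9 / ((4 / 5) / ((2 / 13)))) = 225/13 = 17.31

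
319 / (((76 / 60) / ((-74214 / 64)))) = -9345105/32 = -292034.53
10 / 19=0.53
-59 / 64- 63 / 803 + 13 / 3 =513869/154176 = 3.33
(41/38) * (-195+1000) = 33005/38 = 868.55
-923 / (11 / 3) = -2769/11 = -251.73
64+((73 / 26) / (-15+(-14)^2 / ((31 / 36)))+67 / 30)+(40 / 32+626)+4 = 398423973/571220 = 697.50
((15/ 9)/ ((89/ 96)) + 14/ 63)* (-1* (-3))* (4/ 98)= 3236/13083 = 0.25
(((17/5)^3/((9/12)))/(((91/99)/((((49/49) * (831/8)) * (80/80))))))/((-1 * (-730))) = 8.11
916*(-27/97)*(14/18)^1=-19236/97 = -198.31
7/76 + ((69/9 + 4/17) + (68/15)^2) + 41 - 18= 51.55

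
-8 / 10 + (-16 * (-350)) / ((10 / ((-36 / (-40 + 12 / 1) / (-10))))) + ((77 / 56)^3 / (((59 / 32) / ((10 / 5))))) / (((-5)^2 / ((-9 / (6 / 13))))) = -1769989/23600 = -75.00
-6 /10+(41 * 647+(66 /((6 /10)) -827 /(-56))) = 7462327/280 = 26651.17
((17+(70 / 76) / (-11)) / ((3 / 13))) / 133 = 30641/55594 = 0.55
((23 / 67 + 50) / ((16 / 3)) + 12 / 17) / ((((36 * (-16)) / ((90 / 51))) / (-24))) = 924435/1239232 = 0.75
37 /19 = 1.95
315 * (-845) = -266175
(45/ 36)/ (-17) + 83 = 5639/68 = 82.93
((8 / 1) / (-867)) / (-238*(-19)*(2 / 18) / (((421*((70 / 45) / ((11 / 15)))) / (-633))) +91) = 2105/60487122 = 0.00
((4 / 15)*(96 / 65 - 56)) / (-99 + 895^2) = -7088/390451425 = 0.00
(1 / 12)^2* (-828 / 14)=-23/56 = -0.41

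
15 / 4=3.75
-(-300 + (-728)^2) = -529684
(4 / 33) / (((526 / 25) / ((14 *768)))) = 179200/2893 = 61.94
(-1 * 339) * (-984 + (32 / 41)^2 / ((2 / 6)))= 559699848/1681 = 332956.48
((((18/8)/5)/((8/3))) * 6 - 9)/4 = -639/320 = -2.00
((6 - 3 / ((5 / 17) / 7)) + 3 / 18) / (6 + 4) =-1957/300 = -6.52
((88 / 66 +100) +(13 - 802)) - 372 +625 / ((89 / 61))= -168556/267 = -631.30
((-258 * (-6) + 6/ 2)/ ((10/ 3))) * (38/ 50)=88407/250 = 353.63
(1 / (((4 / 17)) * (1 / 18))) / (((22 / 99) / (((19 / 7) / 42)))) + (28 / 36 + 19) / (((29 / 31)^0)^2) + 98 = 494009/3528 = 140.03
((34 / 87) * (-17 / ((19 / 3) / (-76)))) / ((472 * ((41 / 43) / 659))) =8189393/70151 = 116.74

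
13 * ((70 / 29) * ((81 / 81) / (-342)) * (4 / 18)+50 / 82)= 14467765/1829871 = 7.91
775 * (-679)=-526225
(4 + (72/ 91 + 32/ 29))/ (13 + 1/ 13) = 7778/17255 = 0.45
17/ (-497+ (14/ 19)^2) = -6137/179221 = -0.03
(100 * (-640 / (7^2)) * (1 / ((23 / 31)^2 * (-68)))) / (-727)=-15376000/320357639 = -0.05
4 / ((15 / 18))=24/5 = 4.80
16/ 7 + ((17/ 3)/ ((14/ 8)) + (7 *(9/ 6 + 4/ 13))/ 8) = 31037/4368 = 7.11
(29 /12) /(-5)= -0.48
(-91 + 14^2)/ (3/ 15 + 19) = 175/32 = 5.47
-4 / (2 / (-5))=10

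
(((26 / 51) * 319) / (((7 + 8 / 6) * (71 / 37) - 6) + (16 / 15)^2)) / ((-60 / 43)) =-32989385/3149998 = -10.47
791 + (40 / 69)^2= 3767551/4761 = 791.34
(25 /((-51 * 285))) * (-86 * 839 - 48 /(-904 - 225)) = 407309090/3282003 = 124.10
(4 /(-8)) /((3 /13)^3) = -2197/54 = -40.69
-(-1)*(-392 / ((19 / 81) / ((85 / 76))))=-674730/361 = -1869.06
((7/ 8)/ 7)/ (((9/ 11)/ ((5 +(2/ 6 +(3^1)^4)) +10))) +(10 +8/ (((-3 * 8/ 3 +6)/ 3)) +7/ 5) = 15247/1080 = 14.12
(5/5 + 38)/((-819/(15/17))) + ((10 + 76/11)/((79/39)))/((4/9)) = 3875827/206822 = 18.74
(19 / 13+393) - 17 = 4907/13 = 377.46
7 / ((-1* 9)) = -7/9 = -0.78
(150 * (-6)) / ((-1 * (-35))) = -180/7 = -25.71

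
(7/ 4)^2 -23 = -319/16 = -19.94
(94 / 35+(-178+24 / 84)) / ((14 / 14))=-6126/35 = -175.03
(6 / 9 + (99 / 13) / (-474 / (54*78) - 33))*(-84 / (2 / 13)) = -5542264/23245 = -238.43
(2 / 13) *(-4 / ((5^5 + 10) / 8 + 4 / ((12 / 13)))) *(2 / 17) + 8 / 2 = 8405572/2101489 = 4.00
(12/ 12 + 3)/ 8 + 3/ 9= 0.83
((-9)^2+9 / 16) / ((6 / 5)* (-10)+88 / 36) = -11745/1376 = -8.54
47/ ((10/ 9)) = 423/10 = 42.30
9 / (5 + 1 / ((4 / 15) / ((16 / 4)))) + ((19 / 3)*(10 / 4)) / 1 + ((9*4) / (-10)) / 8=95/6 = 15.83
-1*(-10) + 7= 17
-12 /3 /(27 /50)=-200/27 = -7.41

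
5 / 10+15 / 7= 37/14 = 2.64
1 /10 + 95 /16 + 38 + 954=79843/80 = 998.04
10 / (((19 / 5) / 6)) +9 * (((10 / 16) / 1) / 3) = 2685/152 = 17.66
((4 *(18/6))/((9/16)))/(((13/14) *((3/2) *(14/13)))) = 128/9 = 14.22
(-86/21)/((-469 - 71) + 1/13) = 1118/147399 = 0.01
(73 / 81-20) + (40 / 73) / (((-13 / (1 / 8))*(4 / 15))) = -5878487/307476 = -19.12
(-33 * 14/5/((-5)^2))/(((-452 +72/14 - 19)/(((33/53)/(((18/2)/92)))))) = 1090936/21604125 = 0.05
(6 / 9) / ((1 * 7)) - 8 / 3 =-18/7 = -2.57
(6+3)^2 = 81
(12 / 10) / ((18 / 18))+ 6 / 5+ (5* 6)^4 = 4050012/5 = 810002.40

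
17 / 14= 1.21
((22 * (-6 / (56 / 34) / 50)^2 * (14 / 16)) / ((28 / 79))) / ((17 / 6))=398871/3920000 = 0.10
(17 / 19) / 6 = 17/114 = 0.15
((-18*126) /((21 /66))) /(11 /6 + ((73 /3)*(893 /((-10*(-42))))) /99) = -3025.55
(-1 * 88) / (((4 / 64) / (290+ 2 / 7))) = -2861056/7 = -408722.29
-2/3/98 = -1/147 = -0.01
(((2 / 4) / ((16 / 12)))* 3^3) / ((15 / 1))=27/40 = 0.68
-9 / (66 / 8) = -12/11 = -1.09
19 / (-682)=-0.03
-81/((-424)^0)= -81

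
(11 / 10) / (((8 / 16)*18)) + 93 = 8381/90 = 93.12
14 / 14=1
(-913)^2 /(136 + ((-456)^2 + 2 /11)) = 9169259/2288794 = 4.01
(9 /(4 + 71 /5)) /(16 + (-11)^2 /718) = 32310/1056419 = 0.03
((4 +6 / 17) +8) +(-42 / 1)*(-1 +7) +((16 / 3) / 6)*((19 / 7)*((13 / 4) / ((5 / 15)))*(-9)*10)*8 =-17176.79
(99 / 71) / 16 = 99/1136 = 0.09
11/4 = 2.75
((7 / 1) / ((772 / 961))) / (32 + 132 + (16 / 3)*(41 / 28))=141267/2785376 = 0.05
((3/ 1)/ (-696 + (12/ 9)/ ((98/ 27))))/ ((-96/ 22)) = 539/545376 = 0.00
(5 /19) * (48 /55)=0.23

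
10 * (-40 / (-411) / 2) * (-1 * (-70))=14000/411 = 34.06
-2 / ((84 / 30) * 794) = -5/5558 = 0.00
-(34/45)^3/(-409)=39304/37270125 = 0.00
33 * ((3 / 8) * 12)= 297/2 = 148.50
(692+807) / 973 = 1499/973 = 1.54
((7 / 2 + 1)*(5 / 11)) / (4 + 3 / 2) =45/121 = 0.37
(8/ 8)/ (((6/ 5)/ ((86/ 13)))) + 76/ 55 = 14789/2145 = 6.89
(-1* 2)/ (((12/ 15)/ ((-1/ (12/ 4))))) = 5/6 = 0.83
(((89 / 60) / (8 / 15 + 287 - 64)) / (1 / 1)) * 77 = 979/1916 = 0.51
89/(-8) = -89/8 = -11.12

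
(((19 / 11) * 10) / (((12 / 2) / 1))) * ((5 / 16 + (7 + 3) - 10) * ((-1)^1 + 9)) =475/66 = 7.20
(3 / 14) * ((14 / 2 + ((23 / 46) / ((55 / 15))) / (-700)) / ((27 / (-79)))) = -8515963/1940400 = -4.39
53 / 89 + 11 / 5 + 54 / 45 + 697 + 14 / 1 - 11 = 313278/445 = 704.00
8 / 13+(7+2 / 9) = 917/117 = 7.84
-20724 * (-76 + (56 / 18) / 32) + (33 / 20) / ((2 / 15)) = 37752517/24 = 1573021.54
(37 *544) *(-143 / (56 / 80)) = -28783040/7 = -4111862.86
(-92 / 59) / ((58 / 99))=-4554/1711 = -2.66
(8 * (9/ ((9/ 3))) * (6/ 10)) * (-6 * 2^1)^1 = -864/5 = -172.80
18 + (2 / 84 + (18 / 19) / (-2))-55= -29885/798 = -37.45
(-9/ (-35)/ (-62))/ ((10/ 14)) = -9/1550 = -0.01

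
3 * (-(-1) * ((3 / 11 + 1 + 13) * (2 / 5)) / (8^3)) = 0.03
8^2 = 64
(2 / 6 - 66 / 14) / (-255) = 92/5355 = 0.02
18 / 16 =9/8 = 1.12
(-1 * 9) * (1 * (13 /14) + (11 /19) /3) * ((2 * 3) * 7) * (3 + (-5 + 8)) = -48330/19 = -2543.68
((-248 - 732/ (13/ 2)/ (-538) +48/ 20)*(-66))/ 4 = 70795824/17485 = 4048.95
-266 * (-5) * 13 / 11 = 17290/11 = 1571.82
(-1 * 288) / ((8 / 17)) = -612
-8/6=-4/3 = -1.33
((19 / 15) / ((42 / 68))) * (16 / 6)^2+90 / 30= 49849/2835 = 17.58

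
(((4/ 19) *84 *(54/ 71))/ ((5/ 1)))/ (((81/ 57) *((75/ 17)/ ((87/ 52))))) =82824/115375 = 0.72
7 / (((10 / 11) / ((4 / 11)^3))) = 224/605 = 0.37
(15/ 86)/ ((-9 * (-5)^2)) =-1/1290 = 0.00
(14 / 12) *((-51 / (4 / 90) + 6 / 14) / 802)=-5353/3208 = -1.67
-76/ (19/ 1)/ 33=-4/33 = -0.12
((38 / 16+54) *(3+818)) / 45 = 370271/360 = 1028.53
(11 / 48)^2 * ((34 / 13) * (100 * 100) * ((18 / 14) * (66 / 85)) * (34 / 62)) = 751.96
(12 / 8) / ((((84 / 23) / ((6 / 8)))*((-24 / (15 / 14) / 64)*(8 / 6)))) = -1035/1568 = -0.66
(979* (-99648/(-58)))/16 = 105124.34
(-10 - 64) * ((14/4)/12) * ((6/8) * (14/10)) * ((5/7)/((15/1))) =-259/240 = -1.08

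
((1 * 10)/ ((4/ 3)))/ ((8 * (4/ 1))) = 15/64 = 0.23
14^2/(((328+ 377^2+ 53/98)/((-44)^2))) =37186688/13960839 = 2.66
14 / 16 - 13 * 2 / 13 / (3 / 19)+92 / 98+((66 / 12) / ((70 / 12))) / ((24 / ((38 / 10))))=-10.70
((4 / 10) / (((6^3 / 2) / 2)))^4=1/332150625 = 0.00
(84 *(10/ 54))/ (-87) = -140/783 = -0.18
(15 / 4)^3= 3375/64 = 52.73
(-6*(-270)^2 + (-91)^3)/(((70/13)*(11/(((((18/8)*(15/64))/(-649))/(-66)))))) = -139343607/562895872 = -0.25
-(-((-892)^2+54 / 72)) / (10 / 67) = 5330953.82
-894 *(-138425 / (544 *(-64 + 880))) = 278.78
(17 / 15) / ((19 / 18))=102/95 = 1.07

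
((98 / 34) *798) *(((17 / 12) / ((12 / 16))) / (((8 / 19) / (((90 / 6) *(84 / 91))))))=142872.69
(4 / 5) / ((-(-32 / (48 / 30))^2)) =-1/500 = 0.00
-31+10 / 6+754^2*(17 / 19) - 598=28958558/57 = 508044.88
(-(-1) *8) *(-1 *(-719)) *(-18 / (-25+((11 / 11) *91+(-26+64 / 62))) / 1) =-133734/53 = -2523.28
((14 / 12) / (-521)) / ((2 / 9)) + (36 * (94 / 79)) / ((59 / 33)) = 232626567/9713524 = 23.95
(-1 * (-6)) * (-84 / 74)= -252/37 = -6.81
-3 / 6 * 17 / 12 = -17/24 = -0.71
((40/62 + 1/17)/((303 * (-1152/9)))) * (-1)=371/20439168 = 0.00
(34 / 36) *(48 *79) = 10744/3 = 3581.33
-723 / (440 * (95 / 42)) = -15183/20900 = -0.73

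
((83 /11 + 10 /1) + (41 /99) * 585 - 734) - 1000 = -16216/11 = -1474.18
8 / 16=1/2 = 0.50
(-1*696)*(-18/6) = 2088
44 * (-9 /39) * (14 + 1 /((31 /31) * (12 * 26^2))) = -1249259/8788 = -142.16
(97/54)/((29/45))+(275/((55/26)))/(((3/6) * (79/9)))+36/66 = 4982701/151206 = 32.95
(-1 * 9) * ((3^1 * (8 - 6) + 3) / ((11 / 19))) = -1539/11 = -139.91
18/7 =2.57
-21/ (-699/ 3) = 21/233 = 0.09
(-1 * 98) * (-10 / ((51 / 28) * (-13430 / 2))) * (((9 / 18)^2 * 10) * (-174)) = 34.85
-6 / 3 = -2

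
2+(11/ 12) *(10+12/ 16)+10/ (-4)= 449/48 = 9.35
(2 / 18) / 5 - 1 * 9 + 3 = -269/45 = -5.98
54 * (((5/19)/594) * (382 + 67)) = 2245/209 = 10.74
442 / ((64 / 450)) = 49725/16 = 3107.81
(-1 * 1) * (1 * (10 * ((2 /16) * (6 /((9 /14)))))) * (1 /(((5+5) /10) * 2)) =-35/6 = -5.83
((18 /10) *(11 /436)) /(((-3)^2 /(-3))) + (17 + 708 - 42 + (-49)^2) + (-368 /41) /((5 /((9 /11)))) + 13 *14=3264.52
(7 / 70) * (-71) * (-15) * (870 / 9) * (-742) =-7638890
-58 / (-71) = 58/71 = 0.82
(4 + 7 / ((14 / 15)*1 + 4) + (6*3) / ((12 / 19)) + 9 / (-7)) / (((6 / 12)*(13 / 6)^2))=608544/43771 = 13.90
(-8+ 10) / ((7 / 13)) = 26/7 = 3.71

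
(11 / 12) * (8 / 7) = 22/21 = 1.05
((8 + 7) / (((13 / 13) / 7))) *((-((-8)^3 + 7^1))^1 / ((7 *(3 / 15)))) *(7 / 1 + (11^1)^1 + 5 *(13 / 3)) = 1502375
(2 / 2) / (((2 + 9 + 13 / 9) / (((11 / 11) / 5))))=9/560 = 0.02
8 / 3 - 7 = -13/3 = -4.33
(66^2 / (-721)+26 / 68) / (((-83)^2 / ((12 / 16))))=-416193/675507784 = 0.00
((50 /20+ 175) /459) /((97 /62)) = 11005/44523 = 0.25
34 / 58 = 17/29 = 0.59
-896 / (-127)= 896/127 = 7.06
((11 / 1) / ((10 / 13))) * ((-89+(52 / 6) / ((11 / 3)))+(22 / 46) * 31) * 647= -76405524/115 = -664395.86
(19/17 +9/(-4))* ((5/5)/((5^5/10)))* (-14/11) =49/10625 = 0.00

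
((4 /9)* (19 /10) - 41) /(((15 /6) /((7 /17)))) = -6.61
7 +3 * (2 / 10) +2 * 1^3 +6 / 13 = 10.06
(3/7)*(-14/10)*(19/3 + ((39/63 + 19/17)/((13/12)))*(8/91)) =-2734283/703885 = -3.88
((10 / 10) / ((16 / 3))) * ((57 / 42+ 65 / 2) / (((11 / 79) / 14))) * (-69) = -3875661/88 = -44041.60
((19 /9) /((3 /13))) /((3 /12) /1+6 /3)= 988/243 = 4.07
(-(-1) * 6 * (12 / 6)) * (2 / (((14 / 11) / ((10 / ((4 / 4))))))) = 1320/7 = 188.57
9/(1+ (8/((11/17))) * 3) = 99/419 = 0.24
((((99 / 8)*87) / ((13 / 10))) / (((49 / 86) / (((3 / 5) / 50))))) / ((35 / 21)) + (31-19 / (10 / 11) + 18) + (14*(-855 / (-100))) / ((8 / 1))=68194549/1274000 = 53.53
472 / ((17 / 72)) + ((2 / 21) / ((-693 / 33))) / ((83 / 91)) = 177701894/88893 = 1999.05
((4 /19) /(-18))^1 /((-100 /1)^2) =-1/855000 = 0.00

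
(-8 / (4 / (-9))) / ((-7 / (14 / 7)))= -36/7 = -5.14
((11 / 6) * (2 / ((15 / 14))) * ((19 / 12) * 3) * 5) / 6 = 1463/108 = 13.55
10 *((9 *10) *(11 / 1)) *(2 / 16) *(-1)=-2475/2 = -1237.50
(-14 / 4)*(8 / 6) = -14/3 = -4.67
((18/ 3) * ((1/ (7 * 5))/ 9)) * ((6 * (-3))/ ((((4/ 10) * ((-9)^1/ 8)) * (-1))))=-16/21 = -0.76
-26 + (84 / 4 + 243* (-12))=-2921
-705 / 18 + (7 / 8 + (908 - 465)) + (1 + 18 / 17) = 165961/408 = 406.77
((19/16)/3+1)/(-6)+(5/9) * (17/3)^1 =2519/864 = 2.92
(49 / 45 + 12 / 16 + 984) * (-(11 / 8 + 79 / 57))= -223410809/82080 = -2721.87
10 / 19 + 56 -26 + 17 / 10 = 6123/190 = 32.23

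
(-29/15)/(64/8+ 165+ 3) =-29/2640 = -0.01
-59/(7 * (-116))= 0.07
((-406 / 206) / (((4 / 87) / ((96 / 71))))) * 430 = -182261520/7313 = -24922.95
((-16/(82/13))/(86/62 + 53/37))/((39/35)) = -22940/28413 = -0.81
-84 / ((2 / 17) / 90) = -64260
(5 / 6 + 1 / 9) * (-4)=-34/9 = -3.78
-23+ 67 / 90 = -2003/90 = -22.26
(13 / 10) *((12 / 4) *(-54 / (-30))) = 351/50 = 7.02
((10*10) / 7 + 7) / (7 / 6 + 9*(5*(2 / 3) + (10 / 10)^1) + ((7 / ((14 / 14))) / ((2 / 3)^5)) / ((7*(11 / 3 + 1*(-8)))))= 185952/335587 = 0.55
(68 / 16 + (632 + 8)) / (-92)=-2577/368 = -7.00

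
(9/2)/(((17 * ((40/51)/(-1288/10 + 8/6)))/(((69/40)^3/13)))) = -706622859/41600000 = -16.99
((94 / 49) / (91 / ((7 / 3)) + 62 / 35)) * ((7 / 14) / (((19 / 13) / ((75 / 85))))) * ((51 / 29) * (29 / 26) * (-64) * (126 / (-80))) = 76140/27113 = 2.81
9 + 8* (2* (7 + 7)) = 233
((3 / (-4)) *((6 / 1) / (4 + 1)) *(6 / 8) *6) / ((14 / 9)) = -2.60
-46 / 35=-1.31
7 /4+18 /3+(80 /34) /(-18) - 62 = -33281/612 = -54.38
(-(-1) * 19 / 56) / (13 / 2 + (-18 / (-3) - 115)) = -19/5740 = 0.00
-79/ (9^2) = -79/81 = -0.98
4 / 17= 0.24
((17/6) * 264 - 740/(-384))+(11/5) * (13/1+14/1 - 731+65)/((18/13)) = -127379/480 = -265.37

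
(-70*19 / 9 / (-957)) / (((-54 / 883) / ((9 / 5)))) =-117439/25839 = -4.55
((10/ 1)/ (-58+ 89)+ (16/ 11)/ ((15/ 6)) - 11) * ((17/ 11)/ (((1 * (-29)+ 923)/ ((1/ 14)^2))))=-41803/469475160 = 0.00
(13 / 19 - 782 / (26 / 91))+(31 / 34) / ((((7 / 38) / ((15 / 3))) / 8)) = -5739170/2261 = -2538.33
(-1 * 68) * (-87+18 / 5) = 28356/5 = 5671.20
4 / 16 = 1/4 = 0.25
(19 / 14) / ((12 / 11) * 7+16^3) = 209/631960 = 0.00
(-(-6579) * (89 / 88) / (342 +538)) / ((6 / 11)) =13.86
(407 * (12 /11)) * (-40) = -17760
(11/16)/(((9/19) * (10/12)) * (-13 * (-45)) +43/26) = 2717/919136 = 0.00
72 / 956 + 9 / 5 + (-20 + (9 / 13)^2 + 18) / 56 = 20901709/11309480 = 1.85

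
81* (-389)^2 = 12257001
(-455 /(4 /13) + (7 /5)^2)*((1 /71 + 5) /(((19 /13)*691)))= -170864603/23303975 = -7.33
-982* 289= -283798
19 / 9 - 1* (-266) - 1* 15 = 2278/9 = 253.11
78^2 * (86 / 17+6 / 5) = 3236688/85 = 38078.68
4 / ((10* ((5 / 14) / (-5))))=-28/5 = -5.60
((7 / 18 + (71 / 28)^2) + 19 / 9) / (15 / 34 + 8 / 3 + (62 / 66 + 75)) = 3927561/34766872 = 0.11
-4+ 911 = 907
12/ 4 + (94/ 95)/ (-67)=19001/6365 = 2.99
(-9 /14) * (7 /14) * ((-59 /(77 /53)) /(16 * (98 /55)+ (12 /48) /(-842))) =39494010/86255827 = 0.46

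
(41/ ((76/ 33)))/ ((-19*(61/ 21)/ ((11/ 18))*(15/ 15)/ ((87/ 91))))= -431607/2290184 = -0.19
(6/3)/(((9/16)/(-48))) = -512/3 = -170.67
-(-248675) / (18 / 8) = 994700/9 = 110522.22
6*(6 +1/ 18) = 109/3 = 36.33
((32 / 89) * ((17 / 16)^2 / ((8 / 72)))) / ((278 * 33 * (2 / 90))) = 39015/2177296 = 0.02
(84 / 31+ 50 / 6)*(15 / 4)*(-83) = -426205/124 = -3437.14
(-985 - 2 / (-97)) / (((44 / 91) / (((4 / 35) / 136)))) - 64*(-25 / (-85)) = -14899659/725560 = -20.54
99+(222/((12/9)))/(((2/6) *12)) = 1125/8 = 140.62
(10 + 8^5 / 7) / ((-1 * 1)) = -32838/7 = -4691.14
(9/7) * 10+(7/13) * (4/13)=15406/1183 = 13.02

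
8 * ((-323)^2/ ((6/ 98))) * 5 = 204484840/3 = 68161613.33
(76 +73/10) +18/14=5921/70 = 84.59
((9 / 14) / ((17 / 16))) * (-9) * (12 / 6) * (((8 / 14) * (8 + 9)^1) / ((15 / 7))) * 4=-6912/35 = -197.49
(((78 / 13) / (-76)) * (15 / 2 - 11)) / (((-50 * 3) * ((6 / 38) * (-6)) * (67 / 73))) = 511/241200 = 0.00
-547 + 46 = -501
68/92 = 17/23 = 0.74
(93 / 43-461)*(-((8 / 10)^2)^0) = 19730/43 = 458.84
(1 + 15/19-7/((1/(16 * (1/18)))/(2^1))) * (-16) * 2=58304/171 = 340.96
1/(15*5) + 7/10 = 107/150 = 0.71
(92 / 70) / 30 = 23/525 = 0.04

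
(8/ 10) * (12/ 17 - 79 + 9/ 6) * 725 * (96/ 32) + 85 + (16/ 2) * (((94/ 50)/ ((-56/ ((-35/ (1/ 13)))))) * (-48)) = -11849201/85 = -139402.36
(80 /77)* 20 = 1600/77 = 20.78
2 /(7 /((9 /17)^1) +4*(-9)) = -18/205 = -0.09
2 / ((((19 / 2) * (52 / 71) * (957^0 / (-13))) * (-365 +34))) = 71/6289 = 0.01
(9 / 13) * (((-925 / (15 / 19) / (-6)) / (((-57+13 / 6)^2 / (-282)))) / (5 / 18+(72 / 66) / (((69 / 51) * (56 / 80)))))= -345757896/38984855 = -8.87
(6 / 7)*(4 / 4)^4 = 6/7 = 0.86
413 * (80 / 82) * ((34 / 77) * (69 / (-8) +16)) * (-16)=-9468320/451 = -20994.06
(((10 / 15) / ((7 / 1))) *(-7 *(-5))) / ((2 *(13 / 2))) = 10/39 = 0.26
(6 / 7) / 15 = 2/35 = 0.06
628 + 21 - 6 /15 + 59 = 3538/5 = 707.60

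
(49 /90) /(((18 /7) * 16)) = 343/25920 = 0.01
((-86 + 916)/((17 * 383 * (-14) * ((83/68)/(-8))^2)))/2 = -43520/222523 = -0.20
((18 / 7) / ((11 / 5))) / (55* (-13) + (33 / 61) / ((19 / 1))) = -52155/31903102 = 0.00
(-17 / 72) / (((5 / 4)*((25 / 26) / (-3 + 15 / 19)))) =3094/7125 = 0.43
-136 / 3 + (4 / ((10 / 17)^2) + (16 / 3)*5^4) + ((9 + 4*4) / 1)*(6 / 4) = 166853/50 = 3337.06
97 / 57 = 1.70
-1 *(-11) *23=253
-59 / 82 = -0.72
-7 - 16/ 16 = -8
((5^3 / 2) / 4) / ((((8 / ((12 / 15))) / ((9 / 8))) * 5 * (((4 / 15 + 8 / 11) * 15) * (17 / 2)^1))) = 495/178432 = 0.00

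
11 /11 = 1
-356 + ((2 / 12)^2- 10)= -13175/36 = -365.97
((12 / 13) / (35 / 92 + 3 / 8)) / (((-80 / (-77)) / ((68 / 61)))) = 722568/551135 = 1.31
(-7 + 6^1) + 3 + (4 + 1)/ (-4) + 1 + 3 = 19/4 = 4.75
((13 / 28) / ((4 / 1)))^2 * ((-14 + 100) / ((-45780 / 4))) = -7267/71783040 = 0.00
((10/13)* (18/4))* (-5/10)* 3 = -135/26 = -5.19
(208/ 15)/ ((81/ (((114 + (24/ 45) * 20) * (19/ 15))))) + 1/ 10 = 2967031/109350 = 27.13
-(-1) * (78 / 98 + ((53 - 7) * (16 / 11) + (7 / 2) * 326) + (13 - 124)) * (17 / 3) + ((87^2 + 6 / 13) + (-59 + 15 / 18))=577304905/42042 = 13731.62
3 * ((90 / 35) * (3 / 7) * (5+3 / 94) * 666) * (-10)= -110796.60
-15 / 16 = -0.94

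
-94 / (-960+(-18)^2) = 47/318 = 0.15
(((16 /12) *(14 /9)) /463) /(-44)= -14/137511 = 0.00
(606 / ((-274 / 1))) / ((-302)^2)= -303/12494948 = 0.00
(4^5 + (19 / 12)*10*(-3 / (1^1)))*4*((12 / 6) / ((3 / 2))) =5208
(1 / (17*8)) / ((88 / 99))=9/1088 = 0.01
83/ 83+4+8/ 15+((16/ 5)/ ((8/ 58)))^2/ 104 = 10441/975 = 10.71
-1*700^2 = -490000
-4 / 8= -1/2 = -0.50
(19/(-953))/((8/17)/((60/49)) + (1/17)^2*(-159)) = 82365/685207 = 0.12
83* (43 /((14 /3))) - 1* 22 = 10399/14 = 742.79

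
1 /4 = 0.25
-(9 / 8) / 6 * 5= -15/16 = -0.94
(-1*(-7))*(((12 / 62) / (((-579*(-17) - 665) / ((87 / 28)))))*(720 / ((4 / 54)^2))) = 8562105/142259 = 60.19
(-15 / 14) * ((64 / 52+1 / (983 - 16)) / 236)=-232275/41534584 = -0.01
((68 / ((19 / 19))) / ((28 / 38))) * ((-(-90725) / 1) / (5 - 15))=-5860835/7 = -837262.14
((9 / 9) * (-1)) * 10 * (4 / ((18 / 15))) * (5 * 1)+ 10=-470/3 = -156.67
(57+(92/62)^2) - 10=47283/961 = 49.20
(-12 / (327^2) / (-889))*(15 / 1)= 20/10562209 = 0.00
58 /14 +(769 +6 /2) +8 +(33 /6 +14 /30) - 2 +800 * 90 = 15285503/210 = 72788.11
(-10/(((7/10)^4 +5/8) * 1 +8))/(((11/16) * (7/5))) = -8000000/6826127 = -1.17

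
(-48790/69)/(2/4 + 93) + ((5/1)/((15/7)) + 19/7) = -4454/1771 = -2.51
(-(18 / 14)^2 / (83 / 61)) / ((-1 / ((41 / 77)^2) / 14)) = 16611642/3444749 = 4.82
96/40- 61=-293/5 = -58.60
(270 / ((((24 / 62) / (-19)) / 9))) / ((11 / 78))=-9303255/11 = -845750.45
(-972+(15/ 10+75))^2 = 3207681/4 = 801920.25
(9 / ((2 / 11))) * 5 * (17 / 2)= 8415/4 = 2103.75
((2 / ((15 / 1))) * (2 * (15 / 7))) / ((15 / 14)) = 8/15 = 0.53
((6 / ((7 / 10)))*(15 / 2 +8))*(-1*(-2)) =1860/7 = 265.71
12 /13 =0.92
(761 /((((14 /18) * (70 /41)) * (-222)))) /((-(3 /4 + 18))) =31201/226625 = 0.14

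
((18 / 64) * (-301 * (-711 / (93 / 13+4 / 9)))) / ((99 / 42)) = 75117861/22352 = 3360.68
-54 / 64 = -27/32 = -0.84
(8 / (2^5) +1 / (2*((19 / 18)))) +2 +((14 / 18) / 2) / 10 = 2362/855 = 2.76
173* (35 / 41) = 6055/41 = 147.68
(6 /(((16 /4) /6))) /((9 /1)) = 1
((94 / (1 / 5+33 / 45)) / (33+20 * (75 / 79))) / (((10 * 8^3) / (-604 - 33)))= -337883/1401856 = -0.24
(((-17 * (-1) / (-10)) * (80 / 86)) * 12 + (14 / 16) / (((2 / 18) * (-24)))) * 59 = -1138.99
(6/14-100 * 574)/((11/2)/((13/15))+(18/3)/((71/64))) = -4883.16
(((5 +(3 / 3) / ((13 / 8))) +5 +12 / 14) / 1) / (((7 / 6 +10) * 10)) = 3132/30485 = 0.10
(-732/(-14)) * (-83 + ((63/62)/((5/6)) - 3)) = -4432.82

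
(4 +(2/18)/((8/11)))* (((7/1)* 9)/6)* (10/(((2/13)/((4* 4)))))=136045/3 = 45348.33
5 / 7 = 0.71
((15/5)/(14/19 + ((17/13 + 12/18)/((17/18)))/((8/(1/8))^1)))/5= 403104/516985 = 0.78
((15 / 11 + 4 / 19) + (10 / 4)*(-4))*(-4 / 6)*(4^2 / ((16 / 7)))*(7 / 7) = 8218/209 = 39.32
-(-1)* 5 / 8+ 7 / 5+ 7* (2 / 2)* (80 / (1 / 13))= 291281/40 = 7282.02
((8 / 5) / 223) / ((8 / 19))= 19/1115 = 0.02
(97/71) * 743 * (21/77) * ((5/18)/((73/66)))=360355/5183 = 69.53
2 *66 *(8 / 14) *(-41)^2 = 887568/7 = 126795.43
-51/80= -0.64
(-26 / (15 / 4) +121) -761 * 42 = -477719/15 = -31847.93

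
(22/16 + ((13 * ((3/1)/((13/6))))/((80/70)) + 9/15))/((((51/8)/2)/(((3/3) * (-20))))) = -5672/51 = -111.22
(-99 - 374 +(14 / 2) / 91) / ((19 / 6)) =-36888/247 = -149.34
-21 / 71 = -0.30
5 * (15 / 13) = 5.77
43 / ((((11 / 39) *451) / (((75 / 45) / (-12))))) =-0.05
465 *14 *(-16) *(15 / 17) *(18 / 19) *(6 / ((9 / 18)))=-337478400/323 = -1044824.77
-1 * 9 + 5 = -4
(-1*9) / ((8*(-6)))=3/16 = 0.19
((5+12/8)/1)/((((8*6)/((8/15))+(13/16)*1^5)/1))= 104/1453 = 0.07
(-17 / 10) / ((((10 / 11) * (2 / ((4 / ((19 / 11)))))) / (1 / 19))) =-2057/18050 = -0.11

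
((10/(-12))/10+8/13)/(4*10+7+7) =83/8424 = 0.01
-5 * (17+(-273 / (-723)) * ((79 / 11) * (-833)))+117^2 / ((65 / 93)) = 408194029/13255 = 30795.48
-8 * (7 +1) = -64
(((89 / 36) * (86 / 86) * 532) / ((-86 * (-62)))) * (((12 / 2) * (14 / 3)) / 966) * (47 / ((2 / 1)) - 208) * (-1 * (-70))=-16986095/183954 = -92.34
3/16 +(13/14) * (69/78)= 113/112 = 1.01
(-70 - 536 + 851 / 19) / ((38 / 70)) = -373205/361 = -1033.81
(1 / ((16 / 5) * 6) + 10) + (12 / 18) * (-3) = 773/96 = 8.05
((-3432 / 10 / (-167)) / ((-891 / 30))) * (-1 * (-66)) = -2288/501 = -4.57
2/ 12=1/6 = 0.17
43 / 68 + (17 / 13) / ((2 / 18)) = 10963/884 = 12.40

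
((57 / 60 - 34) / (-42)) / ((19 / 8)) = 661/1995 = 0.33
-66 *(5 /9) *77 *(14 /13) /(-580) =5929/1131 = 5.24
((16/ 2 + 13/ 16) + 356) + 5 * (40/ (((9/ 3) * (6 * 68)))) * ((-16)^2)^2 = 27107461/2448 = 11073.31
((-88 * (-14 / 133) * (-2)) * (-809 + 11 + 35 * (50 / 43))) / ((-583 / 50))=-52102400/43301 = -1203.26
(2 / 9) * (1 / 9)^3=2/6561 = 0.00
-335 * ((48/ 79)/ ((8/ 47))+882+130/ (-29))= -676220950/2291 = -295164.10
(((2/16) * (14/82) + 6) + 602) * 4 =2432.09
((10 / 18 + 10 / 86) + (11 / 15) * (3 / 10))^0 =1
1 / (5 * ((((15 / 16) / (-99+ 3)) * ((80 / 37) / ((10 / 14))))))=-6.77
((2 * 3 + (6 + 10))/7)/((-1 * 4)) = -11/14 = -0.79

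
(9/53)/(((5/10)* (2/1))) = 9/53 = 0.17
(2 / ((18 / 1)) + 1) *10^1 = 100/9 = 11.11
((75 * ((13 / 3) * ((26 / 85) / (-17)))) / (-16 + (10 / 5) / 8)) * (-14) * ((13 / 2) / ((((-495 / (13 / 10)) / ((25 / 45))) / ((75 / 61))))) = 2856100/47122317 = 0.06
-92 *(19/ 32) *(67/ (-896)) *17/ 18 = 497743/129024 = 3.86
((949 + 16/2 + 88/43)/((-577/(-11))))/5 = 453629/124055 = 3.66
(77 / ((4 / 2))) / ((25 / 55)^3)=102487/250 = 409.95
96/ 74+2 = 122/37 = 3.30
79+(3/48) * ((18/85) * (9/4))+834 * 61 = 138592241/2720 = 50953.03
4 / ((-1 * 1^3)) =-4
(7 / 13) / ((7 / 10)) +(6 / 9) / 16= 253/312 = 0.81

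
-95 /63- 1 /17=-1678/1071 = -1.57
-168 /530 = -84/265 = -0.32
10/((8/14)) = 35/2 = 17.50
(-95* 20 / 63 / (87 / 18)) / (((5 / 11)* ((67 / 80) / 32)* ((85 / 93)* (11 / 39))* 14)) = -235223040/1618519 = -145.33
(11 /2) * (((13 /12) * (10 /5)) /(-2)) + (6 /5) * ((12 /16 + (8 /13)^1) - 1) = -8611/1560 = -5.52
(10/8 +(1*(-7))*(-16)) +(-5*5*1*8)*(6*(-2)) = 10053/4 = 2513.25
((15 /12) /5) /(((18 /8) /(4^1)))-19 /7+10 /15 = -101/63 = -1.60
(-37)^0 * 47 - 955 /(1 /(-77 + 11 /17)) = 1240389/17 = 72964.06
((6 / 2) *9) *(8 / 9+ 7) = 213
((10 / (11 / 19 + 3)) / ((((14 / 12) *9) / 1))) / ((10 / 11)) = 209/714 = 0.29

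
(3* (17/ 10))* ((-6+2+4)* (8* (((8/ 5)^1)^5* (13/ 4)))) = 0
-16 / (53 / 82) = -1312/53 = -24.75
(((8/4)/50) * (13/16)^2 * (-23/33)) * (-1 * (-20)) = -3887/10560 = -0.37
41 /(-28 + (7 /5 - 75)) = -205/508 = -0.40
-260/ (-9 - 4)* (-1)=-20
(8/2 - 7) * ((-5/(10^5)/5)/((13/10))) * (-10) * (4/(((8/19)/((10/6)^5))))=-475/16848 = -0.03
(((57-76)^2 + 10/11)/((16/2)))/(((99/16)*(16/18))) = 3981/484 = 8.23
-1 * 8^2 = -64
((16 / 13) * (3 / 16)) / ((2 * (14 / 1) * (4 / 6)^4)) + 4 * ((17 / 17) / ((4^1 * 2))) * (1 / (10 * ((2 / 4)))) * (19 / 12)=17477/87360 = 0.20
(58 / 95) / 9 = 58/855 = 0.07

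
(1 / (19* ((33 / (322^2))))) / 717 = 103684/449559 = 0.23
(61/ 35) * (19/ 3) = 1159/105 = 11.04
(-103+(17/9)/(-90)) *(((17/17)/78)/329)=-917/228420 = 0.00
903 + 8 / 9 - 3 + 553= 13085/9 = 1453.89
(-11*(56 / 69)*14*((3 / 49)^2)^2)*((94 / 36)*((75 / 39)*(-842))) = 261188400/35177051 = 7.42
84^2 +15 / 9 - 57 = 21002/3 = 7000.67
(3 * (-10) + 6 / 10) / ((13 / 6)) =-882/65 = -13.57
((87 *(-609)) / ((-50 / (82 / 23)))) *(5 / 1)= 2172303/115 = 18889.59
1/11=0.09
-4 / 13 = -0.31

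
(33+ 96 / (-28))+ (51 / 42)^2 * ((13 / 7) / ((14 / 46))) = 370415/9604 = 38.57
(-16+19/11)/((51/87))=-4553/187 = -24.35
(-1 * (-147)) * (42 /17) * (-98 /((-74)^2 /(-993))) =150204159/23273 = 6454.01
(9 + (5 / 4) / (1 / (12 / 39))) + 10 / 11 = 1472/143 = 10.29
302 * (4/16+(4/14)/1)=2265/14 = 161.79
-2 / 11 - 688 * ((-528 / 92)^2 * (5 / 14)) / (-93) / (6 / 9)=130.35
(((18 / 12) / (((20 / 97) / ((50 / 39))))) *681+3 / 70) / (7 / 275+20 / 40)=635802915/52598 = 12087.97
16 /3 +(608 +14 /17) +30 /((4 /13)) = 72589/102 = 711.66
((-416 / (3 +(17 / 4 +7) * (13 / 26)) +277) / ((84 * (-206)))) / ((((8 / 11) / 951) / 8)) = -7863185/56856 = -138.30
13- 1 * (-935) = 948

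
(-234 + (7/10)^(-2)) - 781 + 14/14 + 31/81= -4014947/3969 = -1011.58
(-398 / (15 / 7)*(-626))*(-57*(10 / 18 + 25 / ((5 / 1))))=-331366840/9 = -36818537.78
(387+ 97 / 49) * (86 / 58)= 819580/1421 = 576.76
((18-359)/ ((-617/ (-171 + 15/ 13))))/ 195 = -250976/521365 = -0.48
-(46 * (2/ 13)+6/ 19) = -1826/247 = -7.39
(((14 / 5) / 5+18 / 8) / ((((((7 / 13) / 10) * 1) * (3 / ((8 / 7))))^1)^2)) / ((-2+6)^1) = 759824/21609 = 35.16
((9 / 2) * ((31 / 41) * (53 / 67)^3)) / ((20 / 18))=373830147/246625660 = 1.52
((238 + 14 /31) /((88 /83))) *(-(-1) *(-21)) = -146412/31 = -4722.97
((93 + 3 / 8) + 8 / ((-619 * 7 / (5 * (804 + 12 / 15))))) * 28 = 2406.47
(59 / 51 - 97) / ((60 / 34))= -2444/45 = -54.31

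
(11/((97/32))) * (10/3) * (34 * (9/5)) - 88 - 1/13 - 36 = 777043/1261 = 616.21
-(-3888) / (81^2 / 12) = 7.11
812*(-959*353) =-274883924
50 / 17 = 2.94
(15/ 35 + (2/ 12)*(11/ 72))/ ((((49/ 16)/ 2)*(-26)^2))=1373/3130218 = 0.00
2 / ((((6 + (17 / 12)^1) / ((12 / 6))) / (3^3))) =1296/89 = 14.56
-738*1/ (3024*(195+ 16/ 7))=-41/33144 = 0.00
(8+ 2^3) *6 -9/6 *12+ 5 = 83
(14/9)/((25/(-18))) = -28/25 = -1.12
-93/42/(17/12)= -186/119 = -1.56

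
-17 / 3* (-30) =170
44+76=120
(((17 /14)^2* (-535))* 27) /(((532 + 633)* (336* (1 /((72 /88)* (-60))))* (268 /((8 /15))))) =2504763/471202424 = 0.01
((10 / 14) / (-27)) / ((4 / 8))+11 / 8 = 1999/1512 = 1.32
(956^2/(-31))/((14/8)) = -3655744/217 = -16846.75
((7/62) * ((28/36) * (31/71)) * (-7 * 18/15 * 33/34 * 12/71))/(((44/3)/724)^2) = -606799242/4713335 = -128.74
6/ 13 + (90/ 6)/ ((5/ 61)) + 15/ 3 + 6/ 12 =4913/26 = 188.96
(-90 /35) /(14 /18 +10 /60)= -324/119 = -2.72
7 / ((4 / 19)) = 133/4 = 33.25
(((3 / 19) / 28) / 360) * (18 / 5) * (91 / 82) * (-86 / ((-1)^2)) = -1677/311600 = -0.01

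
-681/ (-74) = 681/74 = 9.20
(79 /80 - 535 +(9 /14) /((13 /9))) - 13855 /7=-18293571/7280 = -2512.85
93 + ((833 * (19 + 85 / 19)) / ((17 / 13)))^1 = 285869/19 = 15045.74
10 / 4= 5/2 = 2.50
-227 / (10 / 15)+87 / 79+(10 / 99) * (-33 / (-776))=-31209355/91956 = -339.39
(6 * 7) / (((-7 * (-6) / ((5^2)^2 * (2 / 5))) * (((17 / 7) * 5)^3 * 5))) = 686/24565 = 0.03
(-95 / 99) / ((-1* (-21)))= -95/2079 = -0.05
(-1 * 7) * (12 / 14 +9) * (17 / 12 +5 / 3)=-851/4 = -212.75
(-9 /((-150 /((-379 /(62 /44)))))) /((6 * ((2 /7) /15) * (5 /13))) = -1138137/3100 = -367.14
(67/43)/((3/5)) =335/129 = 2.60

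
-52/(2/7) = -182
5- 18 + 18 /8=-10.75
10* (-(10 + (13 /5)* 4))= -204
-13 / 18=-0.72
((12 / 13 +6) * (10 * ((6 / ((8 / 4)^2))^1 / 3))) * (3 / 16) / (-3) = -225/104 = -2.16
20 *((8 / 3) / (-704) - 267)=-352445/66 = -5340.08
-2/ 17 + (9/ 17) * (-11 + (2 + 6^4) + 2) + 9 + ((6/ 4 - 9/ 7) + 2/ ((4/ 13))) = 83063/119 = 698.01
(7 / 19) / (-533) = -7/10127 = 0.00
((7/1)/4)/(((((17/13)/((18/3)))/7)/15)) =28665/34 = 843.09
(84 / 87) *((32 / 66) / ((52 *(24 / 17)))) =238/37323 = 0.01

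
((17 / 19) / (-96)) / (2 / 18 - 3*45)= 51/738112 = 0.00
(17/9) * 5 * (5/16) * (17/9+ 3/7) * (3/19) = 1.08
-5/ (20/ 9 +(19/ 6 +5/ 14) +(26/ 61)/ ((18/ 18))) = -3843/4744 = -0.81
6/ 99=2/33 = 0.06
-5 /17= -0.29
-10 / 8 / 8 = -5/32 = -0.16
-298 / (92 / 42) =-3129/23 = -136.04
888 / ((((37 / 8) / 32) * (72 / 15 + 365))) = 30720/1849 = 16.61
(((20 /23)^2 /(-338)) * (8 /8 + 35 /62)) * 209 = -2027300/2771431 = -0.73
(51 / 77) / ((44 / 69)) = 3519/3388 = 1.04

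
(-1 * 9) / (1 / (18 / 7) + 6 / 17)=-2754/227 = -12.13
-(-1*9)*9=81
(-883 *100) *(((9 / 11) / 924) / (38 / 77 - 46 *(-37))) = -66225/1442012 = -0.05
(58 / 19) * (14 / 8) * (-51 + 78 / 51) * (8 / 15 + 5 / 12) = -170723/680 = -251.06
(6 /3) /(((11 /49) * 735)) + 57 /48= 3167/2640 = 1.20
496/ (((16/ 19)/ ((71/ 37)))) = 41819/37 = 1130.24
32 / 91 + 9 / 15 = 433/455 = 0.95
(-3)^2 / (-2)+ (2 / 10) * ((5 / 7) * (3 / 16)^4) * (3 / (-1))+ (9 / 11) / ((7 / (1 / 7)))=-4.48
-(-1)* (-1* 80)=-80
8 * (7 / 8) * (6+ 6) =84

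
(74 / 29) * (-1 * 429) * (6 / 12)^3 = -15873/116 = -136.84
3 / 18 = 1/6 = 0.17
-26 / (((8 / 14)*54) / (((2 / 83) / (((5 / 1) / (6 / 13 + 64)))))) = -2933/11205 = -0.26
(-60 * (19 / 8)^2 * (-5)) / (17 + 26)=27075/688 = 39.35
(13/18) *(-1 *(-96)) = 69.33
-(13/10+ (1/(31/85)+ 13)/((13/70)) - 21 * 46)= 879.94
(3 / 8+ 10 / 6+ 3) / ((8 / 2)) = 121/96 = 1.26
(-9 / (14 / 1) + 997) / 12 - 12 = 11933/168 = 71.03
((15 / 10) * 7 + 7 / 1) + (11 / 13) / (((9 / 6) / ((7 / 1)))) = 1673/78 = 21.45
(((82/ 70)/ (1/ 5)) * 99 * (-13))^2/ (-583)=-253123299/2597 = -97467.58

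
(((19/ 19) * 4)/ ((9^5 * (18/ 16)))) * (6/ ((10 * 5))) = 32/4428675 = 0.00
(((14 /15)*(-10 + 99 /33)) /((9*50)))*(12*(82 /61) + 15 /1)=-10339/22875 = -0.45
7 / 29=0.24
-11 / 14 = -0.79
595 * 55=32725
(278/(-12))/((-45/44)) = 3058/135 = 22.65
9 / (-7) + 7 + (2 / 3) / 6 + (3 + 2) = 682/63 = 10.83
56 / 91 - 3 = -31/13 = -2.38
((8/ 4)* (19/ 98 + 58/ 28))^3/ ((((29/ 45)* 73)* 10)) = 49234716/249062933 = 0.20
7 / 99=0.07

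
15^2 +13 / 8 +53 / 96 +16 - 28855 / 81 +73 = -103829/2592 = -40.06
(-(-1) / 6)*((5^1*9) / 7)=15/14 = 1.07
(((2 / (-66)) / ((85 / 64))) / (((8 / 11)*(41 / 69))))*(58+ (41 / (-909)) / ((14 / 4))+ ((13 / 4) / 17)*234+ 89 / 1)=-10.12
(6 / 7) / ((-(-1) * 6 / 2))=2/7 = 0.29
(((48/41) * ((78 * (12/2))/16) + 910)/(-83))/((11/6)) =-232284/37433 = -6.21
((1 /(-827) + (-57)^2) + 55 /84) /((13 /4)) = 999.89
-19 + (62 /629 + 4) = -9373/629 = -14.90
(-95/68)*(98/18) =-4655/612 = -7.61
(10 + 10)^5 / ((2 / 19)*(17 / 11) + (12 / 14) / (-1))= -585200000/127 = -4607874.02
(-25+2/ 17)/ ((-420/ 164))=9.72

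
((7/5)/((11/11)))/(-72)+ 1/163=-781/58680 = -0.01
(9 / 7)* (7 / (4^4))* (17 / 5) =0.12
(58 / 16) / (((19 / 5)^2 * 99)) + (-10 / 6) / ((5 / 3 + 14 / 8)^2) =-67400155/480618072 = -0.14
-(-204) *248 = 50592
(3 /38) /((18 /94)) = 47/114 = 0.41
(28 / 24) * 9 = 21/2 = 10.50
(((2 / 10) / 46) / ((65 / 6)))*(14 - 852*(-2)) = 5154/7475 = 0.69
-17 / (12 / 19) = -26.92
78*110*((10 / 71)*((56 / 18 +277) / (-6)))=-36050300/639 = -56416.74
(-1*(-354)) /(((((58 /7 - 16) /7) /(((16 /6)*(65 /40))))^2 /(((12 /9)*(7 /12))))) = 167582597/39366 = 4257.04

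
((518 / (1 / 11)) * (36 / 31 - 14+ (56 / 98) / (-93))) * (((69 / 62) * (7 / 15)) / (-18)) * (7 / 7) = 273968387/129735 = 2111.75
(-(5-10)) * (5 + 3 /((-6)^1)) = 45/2 = 22.50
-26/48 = -13/24 = -0.54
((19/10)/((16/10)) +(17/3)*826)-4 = 224537/48 = 4677.85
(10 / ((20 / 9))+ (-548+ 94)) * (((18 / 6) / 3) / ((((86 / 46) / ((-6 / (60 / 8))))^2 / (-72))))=273928896/46225 = 5925.99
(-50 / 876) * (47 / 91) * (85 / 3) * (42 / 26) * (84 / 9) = -1398250/111033 = -12.59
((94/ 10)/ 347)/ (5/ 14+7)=658/178705 = 0.00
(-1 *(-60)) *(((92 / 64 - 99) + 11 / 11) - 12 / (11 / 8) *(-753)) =17094195/44 = 388504.43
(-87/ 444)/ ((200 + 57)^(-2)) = -1915421/148 = -12942.03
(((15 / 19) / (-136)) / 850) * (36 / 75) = -9/2745500 = 0.00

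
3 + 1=4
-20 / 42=-10/21 = -0.48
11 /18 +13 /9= 2.06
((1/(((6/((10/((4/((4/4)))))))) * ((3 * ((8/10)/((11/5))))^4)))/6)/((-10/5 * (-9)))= 73205/26873856 = 0.00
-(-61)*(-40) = -2440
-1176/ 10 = -588/5 = -117.60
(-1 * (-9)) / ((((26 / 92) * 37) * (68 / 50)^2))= 0.47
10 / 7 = 1.43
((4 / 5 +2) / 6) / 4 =7/60 = 0.12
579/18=193/6 = 32.17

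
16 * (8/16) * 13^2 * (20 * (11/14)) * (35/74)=10048.65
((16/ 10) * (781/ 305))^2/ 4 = 9759376/2325625 = 4.20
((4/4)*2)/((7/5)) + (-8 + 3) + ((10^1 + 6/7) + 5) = 86/7 = 12.29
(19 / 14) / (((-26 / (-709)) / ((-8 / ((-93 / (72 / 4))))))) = 161652/2821 = 57.30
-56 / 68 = -14/17 = -0.82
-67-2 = -69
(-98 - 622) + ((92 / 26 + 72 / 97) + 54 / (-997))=-899882528/1257217 = -715.77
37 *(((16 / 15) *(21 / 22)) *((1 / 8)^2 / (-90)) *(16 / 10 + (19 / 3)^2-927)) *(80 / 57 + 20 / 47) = 252792029/23869890 = 10.59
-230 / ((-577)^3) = 230/192100033 = 0.00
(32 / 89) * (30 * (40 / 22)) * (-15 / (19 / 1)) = -288000/18601 = -15.48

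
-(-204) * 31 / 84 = 527/7 = 75.29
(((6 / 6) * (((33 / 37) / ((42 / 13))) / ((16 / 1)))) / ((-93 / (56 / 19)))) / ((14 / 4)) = -143/915306 = 0.00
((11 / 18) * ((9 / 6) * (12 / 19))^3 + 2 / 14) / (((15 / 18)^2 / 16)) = 18320832/1200325 = 15.26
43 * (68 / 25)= 2924/25 = 116.96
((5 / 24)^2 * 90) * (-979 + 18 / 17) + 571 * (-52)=-18230573/544 = -33512.08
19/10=1.90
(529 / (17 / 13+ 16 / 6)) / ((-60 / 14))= -48139/1550 = -31.06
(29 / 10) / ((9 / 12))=58/15 = 3.87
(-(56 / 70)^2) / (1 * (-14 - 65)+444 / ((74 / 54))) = -16/6125 = 0.00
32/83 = 0.39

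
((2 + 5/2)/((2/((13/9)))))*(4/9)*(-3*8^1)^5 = -11501568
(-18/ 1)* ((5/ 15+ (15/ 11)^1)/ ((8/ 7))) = -294/11 = -26.73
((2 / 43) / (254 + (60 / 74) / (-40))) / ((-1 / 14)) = -4144/1616327 = 0.00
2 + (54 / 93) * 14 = 314/31 = 10.13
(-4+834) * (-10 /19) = -8300/19 = -436.84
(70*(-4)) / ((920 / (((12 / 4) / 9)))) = -7/69 = -0.10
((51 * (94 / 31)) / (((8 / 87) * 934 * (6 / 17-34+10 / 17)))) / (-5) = 3545163/325442960 = 0.01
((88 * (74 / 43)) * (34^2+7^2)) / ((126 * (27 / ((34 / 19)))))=133398320/1389717 = 95.99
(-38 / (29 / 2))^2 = 6.87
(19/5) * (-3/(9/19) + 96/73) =-20881/1095 = -19.07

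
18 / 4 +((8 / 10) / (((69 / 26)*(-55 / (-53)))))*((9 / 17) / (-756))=60963919/13548150 = 4.50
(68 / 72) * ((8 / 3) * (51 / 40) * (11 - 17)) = -289/15 = -19.27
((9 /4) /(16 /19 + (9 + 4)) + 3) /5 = 3327/5260 = 0.63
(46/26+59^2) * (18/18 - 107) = -4799256/13 = -369173.54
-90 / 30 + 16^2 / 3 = 82.33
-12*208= -2496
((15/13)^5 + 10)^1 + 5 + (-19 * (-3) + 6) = 29720229/371293 = 80.05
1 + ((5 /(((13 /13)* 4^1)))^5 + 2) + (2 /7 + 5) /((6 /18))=157043/7168 = 21.91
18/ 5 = 3.60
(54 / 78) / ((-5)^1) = -0.14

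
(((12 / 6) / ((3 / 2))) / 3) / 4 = 0.11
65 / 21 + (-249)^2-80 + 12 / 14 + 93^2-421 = 70152.95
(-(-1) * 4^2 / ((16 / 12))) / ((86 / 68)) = 408/43 = 9.49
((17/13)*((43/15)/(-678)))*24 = -2924/22035 = -0.13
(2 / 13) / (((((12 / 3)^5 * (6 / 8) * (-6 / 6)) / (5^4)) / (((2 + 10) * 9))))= -5625/416 = -13.52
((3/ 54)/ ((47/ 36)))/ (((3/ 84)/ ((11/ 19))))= 0.69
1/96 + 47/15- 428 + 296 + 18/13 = -265141/2080 = -127.47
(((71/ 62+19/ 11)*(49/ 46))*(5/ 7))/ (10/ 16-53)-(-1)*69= 226611843/3286217 = 68.96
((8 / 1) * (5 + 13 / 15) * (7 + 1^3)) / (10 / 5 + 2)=1408/15 = 93.87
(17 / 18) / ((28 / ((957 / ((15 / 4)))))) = 5423/630 = 8.61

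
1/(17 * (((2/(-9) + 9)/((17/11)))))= 9/869 = 0.01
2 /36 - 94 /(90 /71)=-741/10 = -74.10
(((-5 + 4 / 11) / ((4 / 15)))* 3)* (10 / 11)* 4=-22950/121 = -189.67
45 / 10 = 9/2 = 4.50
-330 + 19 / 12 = -3941/12 = -328.42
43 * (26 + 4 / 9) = 10234/9 = 1137.11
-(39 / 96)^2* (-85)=14365/1024 = 14.03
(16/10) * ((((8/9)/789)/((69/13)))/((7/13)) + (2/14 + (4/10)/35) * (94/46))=216538456/428722875 = 0.51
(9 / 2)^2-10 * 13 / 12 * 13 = -1447/12 = -120.58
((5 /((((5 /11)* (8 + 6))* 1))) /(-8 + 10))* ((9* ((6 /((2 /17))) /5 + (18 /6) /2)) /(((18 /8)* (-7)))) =-1287/490 = -2.63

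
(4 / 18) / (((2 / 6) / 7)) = 14/3 = 4.67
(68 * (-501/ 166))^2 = 290157156/6889 = 42118.91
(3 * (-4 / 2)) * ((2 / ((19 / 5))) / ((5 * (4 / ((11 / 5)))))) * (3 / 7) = -99/665 = -0.15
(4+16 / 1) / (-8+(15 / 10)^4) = -320/47 = -6.81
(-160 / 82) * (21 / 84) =-20/41 = -0.49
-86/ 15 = -5.73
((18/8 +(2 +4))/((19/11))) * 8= 726/19 = 38.21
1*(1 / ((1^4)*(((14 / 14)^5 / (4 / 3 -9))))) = -23/3 = -7.67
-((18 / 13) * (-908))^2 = -267126336/169 = -1580629.21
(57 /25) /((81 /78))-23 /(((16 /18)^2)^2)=-31929751/921600 = -34.65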